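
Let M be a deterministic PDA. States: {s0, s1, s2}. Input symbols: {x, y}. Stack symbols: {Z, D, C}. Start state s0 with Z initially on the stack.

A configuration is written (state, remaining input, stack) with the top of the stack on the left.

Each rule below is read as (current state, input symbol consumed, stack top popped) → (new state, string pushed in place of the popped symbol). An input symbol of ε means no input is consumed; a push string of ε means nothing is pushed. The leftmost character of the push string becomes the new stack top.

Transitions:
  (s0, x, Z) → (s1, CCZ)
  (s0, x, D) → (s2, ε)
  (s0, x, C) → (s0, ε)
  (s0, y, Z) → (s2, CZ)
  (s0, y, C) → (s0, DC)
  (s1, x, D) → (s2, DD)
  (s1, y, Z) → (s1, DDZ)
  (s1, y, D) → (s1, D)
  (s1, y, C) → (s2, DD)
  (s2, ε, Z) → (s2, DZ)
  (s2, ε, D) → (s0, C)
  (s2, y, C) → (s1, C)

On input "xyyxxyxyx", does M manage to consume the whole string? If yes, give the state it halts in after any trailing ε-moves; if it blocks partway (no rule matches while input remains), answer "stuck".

stuck

(s0, xyyxxyxyx, Z)
  read x, top Z: go to s1, push CCZ → (s1, yyxxyxyx, CCZ)
  read y, top C: go to s2, push DD → (s2, yxxyxyx, DDCZ)
  ε-move, top D: go to s0, push C → (s0, yxxyxyx, CDCZ)
  read y, top C: go to s0, push DC → (s0, xxyxyx, DCDCZ)
  read x, top D: go to s2, push ε → (s2, xyxyx, CDCZ)
No transition for (s2, x, top C); M blocks with input xyxyx remaining.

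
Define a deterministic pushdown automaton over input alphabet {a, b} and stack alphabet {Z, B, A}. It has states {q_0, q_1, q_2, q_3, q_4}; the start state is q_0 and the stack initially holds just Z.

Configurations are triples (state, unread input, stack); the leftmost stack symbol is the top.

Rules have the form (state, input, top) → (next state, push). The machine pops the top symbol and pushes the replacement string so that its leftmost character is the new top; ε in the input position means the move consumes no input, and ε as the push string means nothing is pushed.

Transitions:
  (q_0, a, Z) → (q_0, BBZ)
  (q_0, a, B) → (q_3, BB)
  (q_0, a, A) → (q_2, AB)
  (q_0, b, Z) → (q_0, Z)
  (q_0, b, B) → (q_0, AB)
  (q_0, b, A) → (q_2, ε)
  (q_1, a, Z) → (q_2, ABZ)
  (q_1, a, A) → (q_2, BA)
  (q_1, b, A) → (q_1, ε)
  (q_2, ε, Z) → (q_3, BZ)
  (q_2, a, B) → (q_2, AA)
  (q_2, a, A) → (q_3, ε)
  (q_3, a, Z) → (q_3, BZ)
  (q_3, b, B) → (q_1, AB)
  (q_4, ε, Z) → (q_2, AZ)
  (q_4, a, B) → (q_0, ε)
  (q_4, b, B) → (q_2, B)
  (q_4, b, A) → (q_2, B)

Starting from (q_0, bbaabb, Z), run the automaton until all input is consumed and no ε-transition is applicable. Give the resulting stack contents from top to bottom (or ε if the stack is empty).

(q_0, bbaabb, Z)
  read b, top Z: go to q_0, push Z → (q_0, baabb, Z)
  read b, top Z: go to q_0, push Z → (q_0, aabb, Z)
  read a, top Z: go to q_0, push BBZ → (q_0, abb, BBZ)
  read a, top B: go to q_3, push BB → (q_3, bb, BBBZ)
  read b, top B: go to q_1, push AB → (q_1, b, ABBBZ)
  read b, top A: go to q_1, push ε → (q_1, ε, BBBZ)
All input consumed in state q_1 with stack BBBZ.

BBBZ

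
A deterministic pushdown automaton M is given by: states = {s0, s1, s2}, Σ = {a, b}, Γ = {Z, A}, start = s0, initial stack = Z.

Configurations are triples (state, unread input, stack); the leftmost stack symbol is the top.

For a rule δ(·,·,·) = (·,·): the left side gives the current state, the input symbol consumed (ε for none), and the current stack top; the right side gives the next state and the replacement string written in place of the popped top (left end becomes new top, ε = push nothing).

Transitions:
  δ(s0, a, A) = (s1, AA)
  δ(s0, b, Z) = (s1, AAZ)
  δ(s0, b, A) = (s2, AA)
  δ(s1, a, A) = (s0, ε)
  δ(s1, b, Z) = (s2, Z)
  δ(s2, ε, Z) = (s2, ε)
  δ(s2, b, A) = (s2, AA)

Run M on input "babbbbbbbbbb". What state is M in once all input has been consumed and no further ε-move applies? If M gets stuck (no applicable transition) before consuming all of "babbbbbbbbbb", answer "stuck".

(s0, babbbbbbbbbb, Z)
  read b, top Z: go to s1, push AAZ → (s1, abbbbbbbbbb, AAZ)
  read a, top A: go to s0, push ε → (s0, bbbbbbbbbb, AZ)
  read b, top A: go to s2, push AA → (s2, bbbbbbbbb, AAZ)
  read b, top A: go to s2, push AA → (s2, bbbbbbbb, AAAZ)
  read b, top A: go to s2, push AA → (s2, bbbbbbb, AAAAZ)
  read b, top A: go to s2, push AA → (s2, bbbbbb, AAAAAZ)
  read b, top A: go to s2, push AA → (s2, bbbbb, AAAAAAZ)
  read b, top A: go to s2, push AA → (s2, bbbb, AAAAAAAZ)
  read b, top A: go to s2, push AA → (s2, bbb, AAAAAAAAZ)
  read b, top A: go to s2, push AA → (s2, bb, AAAAAAAAAZ)
  read b, top A: go to s2, push AA → (s2, b, AAAAAAAAAAZ)
  read b, top A: go to s2, push AA → (s2, ε, AAAAAAAAAAAZ)
All input consumed; M is in state s2.

s2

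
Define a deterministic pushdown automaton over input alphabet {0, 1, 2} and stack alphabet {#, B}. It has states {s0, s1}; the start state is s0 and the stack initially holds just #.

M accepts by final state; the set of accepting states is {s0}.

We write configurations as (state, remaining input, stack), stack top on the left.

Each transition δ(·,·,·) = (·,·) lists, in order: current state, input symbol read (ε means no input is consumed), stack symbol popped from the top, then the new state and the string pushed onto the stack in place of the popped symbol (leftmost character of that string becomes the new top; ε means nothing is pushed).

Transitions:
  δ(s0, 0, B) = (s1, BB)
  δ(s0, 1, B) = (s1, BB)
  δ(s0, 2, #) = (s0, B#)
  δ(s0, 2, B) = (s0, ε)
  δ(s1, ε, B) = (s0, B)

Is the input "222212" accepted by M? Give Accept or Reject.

Reject

(s0, 222212, #)
  read 2, top #: go to s0, push B# → (s0, 22212, B#)
  read 2, top B: go to s0, push ε → (s0, 2212, #)
  read 2, top #: go to s0, push B# → (s0, 212, B#)
  read 2, top B: go to s0, push ε → (s0, 12, #)
No transition applies at (s0, 12, #); input not fully consumed.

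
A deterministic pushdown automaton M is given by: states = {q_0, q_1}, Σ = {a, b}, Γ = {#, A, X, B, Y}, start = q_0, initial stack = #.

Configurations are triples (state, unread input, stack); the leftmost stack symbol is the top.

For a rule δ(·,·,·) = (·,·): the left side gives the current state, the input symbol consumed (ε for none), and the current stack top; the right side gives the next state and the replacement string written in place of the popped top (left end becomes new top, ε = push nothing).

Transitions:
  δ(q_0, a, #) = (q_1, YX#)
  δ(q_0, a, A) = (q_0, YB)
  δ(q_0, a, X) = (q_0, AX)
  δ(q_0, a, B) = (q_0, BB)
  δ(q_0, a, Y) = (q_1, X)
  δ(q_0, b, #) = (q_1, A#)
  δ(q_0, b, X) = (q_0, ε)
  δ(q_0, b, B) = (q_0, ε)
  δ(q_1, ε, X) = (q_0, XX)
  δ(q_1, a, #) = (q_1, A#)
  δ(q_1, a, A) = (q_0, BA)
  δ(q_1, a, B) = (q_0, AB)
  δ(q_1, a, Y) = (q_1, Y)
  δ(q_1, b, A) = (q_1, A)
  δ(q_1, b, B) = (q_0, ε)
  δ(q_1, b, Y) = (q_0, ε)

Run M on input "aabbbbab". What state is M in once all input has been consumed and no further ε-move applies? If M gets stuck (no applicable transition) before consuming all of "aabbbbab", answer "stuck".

q_0

(q_0, aabbbbab, #)
  read a, top #: go to q_1, push YX# → (q_1, abbbbab, YX#)
  read a, top Y: go to q_1, push Y → (q_1, bbbbab, YX#)
  read b, top Y: go to q_0, push ε → (q_0, bbbab, X#)
  read b, top X: go to q_0, push ε → (q_0, bbab, #)
  read b, top #: go to q_1, push A# → (q_1, bab, A#)
  read b, top A: go to q_1, push A → (q_1, ab, A#)
  read a, top A: go to q_0, push BA → (q_0, b, BA#)
  read b, top B: go to q_0, push ε → (q_0, ε, A#)
All input consumed; M is in state q_0.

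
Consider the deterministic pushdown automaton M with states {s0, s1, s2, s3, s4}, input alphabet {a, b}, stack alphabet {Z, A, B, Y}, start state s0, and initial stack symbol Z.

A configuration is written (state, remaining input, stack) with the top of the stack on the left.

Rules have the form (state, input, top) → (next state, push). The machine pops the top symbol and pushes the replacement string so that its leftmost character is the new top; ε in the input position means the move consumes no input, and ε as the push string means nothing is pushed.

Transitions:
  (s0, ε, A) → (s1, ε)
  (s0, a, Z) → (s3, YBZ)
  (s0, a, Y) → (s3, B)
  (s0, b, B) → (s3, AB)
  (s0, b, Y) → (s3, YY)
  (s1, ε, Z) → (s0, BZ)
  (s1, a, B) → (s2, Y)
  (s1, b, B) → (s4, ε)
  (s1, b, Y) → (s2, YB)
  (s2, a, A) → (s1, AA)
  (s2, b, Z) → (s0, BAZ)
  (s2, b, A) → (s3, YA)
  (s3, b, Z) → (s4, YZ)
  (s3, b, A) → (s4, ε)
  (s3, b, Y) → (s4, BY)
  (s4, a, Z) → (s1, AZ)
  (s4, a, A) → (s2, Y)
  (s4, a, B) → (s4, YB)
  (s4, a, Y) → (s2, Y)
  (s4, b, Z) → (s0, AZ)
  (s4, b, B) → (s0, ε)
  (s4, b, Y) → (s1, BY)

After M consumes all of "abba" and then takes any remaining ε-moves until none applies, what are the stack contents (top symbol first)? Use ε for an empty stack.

(s0, abba, Z)
  read a, top Z: go to s3, push YBZ → (s3, bba, YBZ)
  read b, top Y: go to s4, push BY → (s4, ba, BYBZ)
  read b, top B: go to s0, push ε → (s0, a, YBZ)
  read a, top Y: go to s3, push B → (s3, ε, BBZ)
All input consumed in state s3 with stack BBZ.

BBZ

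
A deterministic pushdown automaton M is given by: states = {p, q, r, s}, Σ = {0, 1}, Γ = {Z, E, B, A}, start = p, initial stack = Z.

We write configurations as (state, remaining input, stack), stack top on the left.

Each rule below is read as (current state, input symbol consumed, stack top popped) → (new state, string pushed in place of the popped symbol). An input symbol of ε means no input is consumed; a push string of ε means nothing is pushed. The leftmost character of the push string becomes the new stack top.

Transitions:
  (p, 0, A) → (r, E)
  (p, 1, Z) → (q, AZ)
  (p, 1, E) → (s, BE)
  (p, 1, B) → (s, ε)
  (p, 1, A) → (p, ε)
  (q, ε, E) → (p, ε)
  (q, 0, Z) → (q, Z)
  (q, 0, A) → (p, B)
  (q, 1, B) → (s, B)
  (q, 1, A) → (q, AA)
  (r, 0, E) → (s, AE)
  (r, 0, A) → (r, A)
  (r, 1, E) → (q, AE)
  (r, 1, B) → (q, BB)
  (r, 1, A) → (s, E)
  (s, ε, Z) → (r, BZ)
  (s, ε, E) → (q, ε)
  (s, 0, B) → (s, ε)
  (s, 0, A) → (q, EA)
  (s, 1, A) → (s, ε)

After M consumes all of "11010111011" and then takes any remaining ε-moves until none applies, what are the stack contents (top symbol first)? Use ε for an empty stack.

BZ

(p, 11010111011, Z)
  read 1, top Z: go to q, push AZ → (q, 1010111011, AZ)
  read 1, top A: go to q, push AA → (q, 010111011, AAZ)
  read 0, top A: go to p, push B → (p, 10111011, BAZ)
  read 1, top B: go to s, push ε → (s, 0111011, AZ)
  read 0, top A: go to q, push EA → (q, 111011, EAZ)
  ε-move, top E: go to p, push ε → (p, 111011, AZ)
  read 1, top A: go to p, push ε → (p, 11011, Z)
  read 1, top Z: go to q, push AZ → (q, 1011, AZ)
  read 1, top A: go to q, push AA → (q, 011, AAZ)
  read 0, top A: go to p, push B → (p, 11, BAZ)
  read 1, top B: go to s, push ε → (s, 1, AZ)
  read 1, top A: go to s, push ε → (s, ε, Z)
  ε-move, top Z: go to r, push BZ → (r, ε, BZ)
All input consumed in state r with stack BZ.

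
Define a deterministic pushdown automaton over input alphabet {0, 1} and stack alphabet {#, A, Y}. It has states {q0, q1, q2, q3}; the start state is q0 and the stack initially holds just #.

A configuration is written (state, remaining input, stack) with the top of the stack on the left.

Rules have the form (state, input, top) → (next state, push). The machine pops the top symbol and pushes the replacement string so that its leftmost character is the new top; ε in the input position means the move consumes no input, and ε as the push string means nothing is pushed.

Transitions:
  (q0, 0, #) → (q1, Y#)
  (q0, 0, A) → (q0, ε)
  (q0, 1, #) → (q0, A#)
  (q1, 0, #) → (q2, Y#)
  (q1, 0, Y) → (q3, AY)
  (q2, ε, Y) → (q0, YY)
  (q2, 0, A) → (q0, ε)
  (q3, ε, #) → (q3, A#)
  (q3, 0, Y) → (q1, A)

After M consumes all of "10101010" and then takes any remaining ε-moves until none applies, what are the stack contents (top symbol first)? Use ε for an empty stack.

#

(q0, 10101010, #) ⊢ (q0, 0101010, A#) ⊢ (q0, 101010, #) ⊢ (q0, 01010, A#) ⊢ (q0, 1010, #) ⊢ (q0, 010, A#) ⊢ (q0, 10, #) ⊢ (q0, 0, A#) ⊢ (q0, ε, #)
All input consumed in state q0 with stack #.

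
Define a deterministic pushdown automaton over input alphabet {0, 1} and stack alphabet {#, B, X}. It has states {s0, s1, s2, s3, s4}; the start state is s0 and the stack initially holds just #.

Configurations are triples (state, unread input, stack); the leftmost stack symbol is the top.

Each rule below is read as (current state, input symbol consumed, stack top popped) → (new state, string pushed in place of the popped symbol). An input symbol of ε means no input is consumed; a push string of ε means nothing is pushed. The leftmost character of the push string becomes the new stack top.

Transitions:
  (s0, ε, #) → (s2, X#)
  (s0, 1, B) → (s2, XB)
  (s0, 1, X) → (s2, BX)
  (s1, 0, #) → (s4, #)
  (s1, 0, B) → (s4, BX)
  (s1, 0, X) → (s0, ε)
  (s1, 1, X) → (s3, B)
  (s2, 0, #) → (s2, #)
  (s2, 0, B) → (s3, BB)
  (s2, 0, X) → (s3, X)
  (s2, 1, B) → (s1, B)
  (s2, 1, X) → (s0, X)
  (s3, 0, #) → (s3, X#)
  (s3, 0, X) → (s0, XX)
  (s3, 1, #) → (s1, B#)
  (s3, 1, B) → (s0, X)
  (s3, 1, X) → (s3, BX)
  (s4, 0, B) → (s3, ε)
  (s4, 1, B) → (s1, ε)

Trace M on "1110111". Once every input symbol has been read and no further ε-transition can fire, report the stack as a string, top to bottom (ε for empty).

XX#

(s0, 1110111, #)
  ε-move, top #: go to s2, push X# → (s2, 1110111, X#)
  read 1, top X: go to s0, push X → (s0, 110111, X#)
  read 1, top X: go to s2, push BX → (s2, 10111, BX#)
  read 1, top B: go to s1, push B → (s1, 0111, BX#)
  read 0, top B: go to s4, push BX → (s4, 111, BXX#)
  read 1, top B: go to s1, push ε → (s1, 11, XX#)
  read 1, top X: go to s3, push B → (s3, 1, BX#)
  read 1, top B: go to s0, push X → (s0, ε, XX#)
All input consumed in state s0 with stack XX#.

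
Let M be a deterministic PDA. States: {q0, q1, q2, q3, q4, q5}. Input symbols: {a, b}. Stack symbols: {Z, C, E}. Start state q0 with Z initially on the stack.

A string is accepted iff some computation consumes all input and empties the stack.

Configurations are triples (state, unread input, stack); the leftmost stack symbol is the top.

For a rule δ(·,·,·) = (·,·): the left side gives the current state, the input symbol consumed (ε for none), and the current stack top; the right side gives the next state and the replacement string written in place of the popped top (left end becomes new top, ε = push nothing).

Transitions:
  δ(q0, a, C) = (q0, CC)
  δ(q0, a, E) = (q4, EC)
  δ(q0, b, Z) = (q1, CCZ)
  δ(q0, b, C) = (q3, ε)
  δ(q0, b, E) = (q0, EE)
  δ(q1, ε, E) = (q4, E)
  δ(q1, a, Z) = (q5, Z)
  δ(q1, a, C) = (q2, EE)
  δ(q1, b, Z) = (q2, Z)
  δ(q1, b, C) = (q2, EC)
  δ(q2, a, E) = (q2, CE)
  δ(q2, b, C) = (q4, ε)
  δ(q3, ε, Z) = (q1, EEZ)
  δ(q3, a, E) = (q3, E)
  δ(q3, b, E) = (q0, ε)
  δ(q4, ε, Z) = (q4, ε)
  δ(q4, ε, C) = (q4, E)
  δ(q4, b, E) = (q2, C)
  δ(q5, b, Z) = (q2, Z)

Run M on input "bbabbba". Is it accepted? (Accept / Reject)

Reject

(q0, bbabbba, Z)
  read b, top Z: go to q1, push CCZ → (q1, babbba, CCZ)
  read b, top C: go to q2, push EC → (q2, abbba, ECCZ)
  read a, top E: go to q2, push CE → (q2, bbba, CECCZ)
  read b, top C: go to q4, push ε → (q4, bba, ECCZ)
  read b, top E: go to q2, push C → (q2, ba, CCCZ)
  read b, top C: go to q4, push ε → (q4, a, CCZ)
  ε-move, top C: go to q4, push E → (q4, a, ECZ)
No transition applies at (q4, a, ECZ); input not fully consumed.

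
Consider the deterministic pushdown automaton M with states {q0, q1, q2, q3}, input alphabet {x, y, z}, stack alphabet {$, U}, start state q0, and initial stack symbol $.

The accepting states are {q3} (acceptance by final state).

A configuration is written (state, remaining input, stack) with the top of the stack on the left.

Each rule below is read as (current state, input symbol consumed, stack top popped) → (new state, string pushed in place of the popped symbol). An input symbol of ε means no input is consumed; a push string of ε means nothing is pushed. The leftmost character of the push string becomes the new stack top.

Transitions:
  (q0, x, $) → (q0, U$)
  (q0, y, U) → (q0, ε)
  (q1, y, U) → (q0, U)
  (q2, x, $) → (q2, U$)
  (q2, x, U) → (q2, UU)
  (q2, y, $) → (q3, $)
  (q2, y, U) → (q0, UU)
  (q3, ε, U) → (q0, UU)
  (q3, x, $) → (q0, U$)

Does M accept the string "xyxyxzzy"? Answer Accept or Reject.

Reject

(q0, xyxyxzzy, $)
  read x, top $: go to q0, push U$ → (q0, yxyxzzy, U$)
  read y, top U: go to q0, push ε → (q0, xyxzzy, $)
  read x, top $: go to q0, push U$ → (q0, yxzzy, U$)
  read y, top U: go to q0, push ε → (q0, xzzy, $)
  read x, top $: go to q0, push U$ → (q0, zzy, U$)
No transition applies at (q0, zzy, U$); input not fully consumed.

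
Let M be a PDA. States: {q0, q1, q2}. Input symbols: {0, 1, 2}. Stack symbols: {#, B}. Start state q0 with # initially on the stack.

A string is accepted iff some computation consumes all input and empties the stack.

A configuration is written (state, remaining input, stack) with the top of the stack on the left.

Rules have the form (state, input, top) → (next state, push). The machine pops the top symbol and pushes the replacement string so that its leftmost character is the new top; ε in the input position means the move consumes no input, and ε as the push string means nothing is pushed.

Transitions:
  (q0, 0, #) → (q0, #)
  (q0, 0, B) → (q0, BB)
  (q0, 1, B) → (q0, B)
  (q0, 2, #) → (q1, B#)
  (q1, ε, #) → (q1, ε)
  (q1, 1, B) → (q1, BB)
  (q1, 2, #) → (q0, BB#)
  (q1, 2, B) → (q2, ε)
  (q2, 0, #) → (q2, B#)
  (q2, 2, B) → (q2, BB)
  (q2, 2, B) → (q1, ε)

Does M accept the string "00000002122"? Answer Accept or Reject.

Accept

One accepting computation: (q0, 00000002122, #) ⊢ (q0, 0000002122, #) ⊢ (q0, 000002122, #) ⊢ (q0, 00002122, #) ⊢ (q0, 0002122, #) ⊢ (q0, 002122, #) ⊢ (q0, 02122, #) ⊢ (q0, 2122, #) ⊢ (q1, 122, B#) ⊢ (q1, 22, BB#) ⊢ (q2, 2, B#) ⊢ (q1, ε, #) ⊢ (q1, ε, ε)
All input consumed and the stack is empty.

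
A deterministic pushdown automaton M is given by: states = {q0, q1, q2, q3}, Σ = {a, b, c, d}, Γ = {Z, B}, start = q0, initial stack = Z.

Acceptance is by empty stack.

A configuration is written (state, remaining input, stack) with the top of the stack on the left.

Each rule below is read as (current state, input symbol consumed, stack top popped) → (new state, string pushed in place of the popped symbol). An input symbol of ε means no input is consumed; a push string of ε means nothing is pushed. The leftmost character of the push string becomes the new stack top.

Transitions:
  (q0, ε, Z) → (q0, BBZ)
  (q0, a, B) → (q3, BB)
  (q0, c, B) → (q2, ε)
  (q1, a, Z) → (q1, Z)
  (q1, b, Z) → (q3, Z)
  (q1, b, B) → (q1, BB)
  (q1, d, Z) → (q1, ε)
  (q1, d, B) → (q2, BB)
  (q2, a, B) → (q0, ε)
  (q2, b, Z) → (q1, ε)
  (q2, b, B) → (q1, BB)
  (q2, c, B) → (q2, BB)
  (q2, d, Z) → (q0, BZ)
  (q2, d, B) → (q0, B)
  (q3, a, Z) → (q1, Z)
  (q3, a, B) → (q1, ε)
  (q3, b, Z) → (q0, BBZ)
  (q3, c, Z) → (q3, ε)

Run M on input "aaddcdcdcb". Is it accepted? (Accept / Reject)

(q0, aaddcdcdcb, Z)
  ε-move, top Z: go to q0, push BBZ → (q0, aaddcdcdcb, BBZ)
  read a, top B: go to q3, push BB → (q3, addcdcdcb, BBBZ)
  read a, top B: go to q1, push ε → (q1, ddcdcdcb, BBZ)
  read d, top B: go to q2, push BB → (q2, dcdcdcb, BBBZ)
  read d, top B: go to q0, push B → (q0, cdcdcb, BBBZ)
  read c, top B: go to q2, push ε → (q2, dcdcb, BBZ)
  read d, top B: go to q0, push B → (q0, cdcb, BBZ)
  read c, top B: go to q2, push ε → (q2, dcb, BZ)
  read d, top B: go to q0, push B → (q0, cb, BZ)
  read c, top B: go to q2, push ε → (q2, b, Z)
  read b, top Z: go to q1, push ε → (q1, ε, ε)
All input consumed and the stack is empty.

Accept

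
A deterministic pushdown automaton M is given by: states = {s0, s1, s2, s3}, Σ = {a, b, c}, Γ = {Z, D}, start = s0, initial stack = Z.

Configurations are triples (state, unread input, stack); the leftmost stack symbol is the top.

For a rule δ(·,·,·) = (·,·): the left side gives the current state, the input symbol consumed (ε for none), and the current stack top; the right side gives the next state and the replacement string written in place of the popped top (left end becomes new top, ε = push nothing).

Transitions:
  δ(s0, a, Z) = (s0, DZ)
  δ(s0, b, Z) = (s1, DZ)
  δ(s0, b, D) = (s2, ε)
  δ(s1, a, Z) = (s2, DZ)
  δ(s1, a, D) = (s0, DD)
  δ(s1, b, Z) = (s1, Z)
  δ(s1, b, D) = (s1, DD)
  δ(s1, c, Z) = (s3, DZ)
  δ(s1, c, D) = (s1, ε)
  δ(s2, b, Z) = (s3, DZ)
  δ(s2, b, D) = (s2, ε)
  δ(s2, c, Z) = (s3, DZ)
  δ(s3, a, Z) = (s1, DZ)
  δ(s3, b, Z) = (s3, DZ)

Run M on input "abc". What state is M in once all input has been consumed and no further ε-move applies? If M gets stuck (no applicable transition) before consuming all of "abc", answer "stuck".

(s0, abc, Z) ⊢ (s0, bc, DZ) ⊢ (s2, c, Z) ⊢ (s3, ε, DZ)
All input consumed; M is in state s3.

s3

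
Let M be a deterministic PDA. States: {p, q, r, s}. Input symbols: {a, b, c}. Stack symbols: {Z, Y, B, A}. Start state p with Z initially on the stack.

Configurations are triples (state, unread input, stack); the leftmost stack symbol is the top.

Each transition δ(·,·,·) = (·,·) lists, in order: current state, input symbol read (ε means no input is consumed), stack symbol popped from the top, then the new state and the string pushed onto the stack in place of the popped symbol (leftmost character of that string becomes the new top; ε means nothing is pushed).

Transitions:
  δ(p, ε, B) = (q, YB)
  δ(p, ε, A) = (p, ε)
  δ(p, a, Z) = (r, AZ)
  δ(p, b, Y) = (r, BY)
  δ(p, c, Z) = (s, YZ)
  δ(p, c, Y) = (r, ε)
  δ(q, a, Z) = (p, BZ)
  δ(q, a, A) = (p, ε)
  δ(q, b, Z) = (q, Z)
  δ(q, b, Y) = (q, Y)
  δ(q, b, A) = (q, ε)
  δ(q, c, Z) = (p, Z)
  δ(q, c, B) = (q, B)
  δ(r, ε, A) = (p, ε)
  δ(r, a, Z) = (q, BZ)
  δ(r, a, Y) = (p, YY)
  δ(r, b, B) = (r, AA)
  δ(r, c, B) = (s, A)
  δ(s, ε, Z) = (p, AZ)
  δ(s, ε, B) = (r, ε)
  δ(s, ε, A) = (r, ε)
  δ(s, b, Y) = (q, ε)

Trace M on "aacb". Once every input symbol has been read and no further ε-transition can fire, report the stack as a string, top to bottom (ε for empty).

(p, aacb, Z)
  read a, top Z: go to r, push AZ → (r, acb, AZ)
  ε-move, top A: go to p, push ε → (p, acb, Z)
  read a, top Z: go to r, push AZ → (r, cb, AZ)
  ε-move, top A: go to p, push ε → (p, cb, Z)
  read c, top Z: go to s, push YZ → (s, b, YZ)
  read b, top Y: go to q, push ε → (q, ε, Z)
All input consumed in state q with stack Z.

Z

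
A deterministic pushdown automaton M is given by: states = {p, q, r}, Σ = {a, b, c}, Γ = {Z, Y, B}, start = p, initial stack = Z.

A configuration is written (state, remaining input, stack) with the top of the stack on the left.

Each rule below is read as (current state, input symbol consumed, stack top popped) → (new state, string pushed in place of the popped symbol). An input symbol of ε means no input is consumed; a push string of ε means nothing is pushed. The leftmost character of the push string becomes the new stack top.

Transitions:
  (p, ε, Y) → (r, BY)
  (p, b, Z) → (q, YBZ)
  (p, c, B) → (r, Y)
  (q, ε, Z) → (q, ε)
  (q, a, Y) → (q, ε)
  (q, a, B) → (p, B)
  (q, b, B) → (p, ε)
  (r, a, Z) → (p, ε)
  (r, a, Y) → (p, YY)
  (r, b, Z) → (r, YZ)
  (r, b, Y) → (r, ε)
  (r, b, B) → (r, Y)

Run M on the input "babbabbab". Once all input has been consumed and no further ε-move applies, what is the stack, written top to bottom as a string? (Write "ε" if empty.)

(p, babbabbab, Z) ⊢ (q, abbabbab, YBZ) ⊢ (q, bbabbab, BZ) ⊢ (p, babbab, Z) ⊢ (q, abbab, YBZ) ⊢ (q, bbab, BZ) ⊢ (p, bab, Z) ⊢ (q, ab, YBZ) ⊢ (q, b, BZ) ⊢ (p, ε, Z)
All input consumed in state p with stack Z.

Z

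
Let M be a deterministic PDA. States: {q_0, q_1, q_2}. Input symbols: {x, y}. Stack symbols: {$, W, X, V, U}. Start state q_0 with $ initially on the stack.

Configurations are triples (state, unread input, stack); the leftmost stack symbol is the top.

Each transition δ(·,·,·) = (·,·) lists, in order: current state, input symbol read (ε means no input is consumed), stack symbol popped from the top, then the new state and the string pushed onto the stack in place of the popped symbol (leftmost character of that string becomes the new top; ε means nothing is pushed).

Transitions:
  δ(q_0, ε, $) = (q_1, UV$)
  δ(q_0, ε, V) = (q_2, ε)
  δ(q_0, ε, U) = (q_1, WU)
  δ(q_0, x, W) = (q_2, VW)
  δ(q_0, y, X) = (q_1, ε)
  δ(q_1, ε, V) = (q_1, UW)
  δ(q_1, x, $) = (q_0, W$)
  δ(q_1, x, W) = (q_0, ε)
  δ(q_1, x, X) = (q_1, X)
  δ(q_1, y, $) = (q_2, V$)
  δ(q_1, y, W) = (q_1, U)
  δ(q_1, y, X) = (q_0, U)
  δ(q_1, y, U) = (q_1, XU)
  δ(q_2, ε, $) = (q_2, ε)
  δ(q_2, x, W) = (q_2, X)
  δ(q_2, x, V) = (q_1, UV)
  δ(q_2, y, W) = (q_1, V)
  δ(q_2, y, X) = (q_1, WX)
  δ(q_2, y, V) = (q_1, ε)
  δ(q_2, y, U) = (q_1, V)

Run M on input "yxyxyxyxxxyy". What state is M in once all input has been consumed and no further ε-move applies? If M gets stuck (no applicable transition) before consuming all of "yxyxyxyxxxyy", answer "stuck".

stuck

(q_0, yxyxyxyxxxyy, $)
  ε-move, top $: go to q_1, push UV$ → (q_1, yxyxyxyxxxyy, UV$)
  read y, top U: go to q_1, push XU → (q_1, xyxyxyxxxyy, XUV$)
  read x, top X: go to q_1, push X → (q_1, yxyxyxxxyy, XUV$)
  read y, top X: go to q_0, push U → (q_0, xyxyxxxyy, UUV$)
  ε-move, top U: go to q_1, push WU → (q_1, xyxyxxxyy, WUUV$)
  read x, top W: go to q_0, push ε → (q_0, yxyxxxyy, UUV$)
  ε-move, top U: go to q_1, push WU → (q_1, yxyxxxyy, WUUV$)
  read y, top W: go to q_1, push U → (q_1, xyxxxyy, UUUV$)
No transition for (q_1, x, top U); M blocks with input xyxxxyy remaining.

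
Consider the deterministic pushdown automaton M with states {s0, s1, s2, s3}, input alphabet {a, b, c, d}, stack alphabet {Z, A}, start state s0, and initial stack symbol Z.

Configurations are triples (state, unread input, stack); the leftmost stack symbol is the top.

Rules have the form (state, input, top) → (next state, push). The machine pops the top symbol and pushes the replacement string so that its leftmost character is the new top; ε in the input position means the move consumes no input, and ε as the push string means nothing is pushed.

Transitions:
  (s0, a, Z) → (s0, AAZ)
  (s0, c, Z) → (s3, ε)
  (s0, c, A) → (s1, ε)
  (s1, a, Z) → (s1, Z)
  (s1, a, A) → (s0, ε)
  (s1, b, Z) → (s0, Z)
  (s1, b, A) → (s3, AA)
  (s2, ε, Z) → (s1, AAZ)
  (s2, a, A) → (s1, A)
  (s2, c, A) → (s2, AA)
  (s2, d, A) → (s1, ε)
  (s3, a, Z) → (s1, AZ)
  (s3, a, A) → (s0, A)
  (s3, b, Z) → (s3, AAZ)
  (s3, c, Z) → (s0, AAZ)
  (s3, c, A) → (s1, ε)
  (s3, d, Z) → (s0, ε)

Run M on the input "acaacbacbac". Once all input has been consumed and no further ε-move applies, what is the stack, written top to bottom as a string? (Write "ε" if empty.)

AZ

(s0, acaacbacbac, Z)
  read a, top Z: go to s0, push AAZ → (s0, caacbacbac, AAZ)
  read c, top A: go to s1, push ε → (s1, aacbacbac, AZ)
  read a, top A: go to s0, push ε → (s0, acbacbac, Z)
  read a, top Z: go to s0, push AAZ → (s0, cbacbac, AAZ)
  read c, top A: go to s1, push ε → (s1, bacbac, AZ)
  read b, top A: go to s3, push AA → (s3, acbac, AAZ)
  read a, top A: go to s0, push A → (s0, cbac, AAZ)
  read c, top A: go to s1, push ε → (s1, bac, AZ)
  read b, top A: go to s3, push AA → (s3, ac, AAZ)
  read a, top A: go to s0, push A → (s0, c, AAZ)
  read c, top A: go to s1, push ε → (s1, ε, AZ)
All input consumed in state s1 with stack AZ.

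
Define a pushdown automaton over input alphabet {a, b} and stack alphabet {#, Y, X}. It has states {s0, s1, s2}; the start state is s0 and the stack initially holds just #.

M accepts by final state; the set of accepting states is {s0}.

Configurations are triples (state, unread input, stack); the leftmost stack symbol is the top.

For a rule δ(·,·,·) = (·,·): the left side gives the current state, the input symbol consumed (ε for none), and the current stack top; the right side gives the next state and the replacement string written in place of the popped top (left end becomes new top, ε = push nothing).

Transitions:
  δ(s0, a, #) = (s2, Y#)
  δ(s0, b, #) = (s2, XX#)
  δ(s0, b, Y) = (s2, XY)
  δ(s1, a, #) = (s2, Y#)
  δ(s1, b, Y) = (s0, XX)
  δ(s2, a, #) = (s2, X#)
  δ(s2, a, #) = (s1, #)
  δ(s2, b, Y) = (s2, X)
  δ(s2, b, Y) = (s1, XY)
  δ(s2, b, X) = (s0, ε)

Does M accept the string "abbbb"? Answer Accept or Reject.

Accept

One accepting computation: (s0, abbbb, #) ⊢ (s2, bbbb, Y#) ⊢ (s2, bbb, X#) ⊢ (s0, bb, #) ⊢ (s2, b, XX#) ⊢ (s0, ε, X#)
All input consumed and state s0 ∈ F.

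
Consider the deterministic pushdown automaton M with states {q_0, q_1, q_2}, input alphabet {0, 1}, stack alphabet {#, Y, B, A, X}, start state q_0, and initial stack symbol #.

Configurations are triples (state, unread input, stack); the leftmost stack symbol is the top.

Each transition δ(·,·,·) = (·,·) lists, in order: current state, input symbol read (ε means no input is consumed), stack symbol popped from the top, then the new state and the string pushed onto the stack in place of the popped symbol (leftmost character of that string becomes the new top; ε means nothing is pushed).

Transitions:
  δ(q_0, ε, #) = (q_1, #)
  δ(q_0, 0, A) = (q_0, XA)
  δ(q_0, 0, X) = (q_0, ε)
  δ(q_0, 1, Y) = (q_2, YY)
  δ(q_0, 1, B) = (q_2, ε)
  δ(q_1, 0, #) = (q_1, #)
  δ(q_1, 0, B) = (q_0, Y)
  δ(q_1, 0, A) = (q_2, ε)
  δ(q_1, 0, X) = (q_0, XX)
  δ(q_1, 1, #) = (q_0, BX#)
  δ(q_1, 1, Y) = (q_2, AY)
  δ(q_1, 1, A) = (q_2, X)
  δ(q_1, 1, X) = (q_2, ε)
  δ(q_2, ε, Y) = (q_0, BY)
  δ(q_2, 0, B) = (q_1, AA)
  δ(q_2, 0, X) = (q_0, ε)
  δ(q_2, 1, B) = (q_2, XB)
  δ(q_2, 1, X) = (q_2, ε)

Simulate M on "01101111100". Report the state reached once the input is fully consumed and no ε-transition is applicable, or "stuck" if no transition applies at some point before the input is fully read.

(q_0, 01101111100, #)
  ε-move, top #: go to q_1, push # → (q_1, 01101111100, #)
  read 0, top #: go to q_1, push # → (q_1, 1101111100, #)
  read 1, top #: go to q_0, push BX# → (q_0, 101111100, BX#)
  read 1, top B: go to q_2, push ε → (q_2, 01111100, X#)
  read 0, top X: go to q_0, push ε → (q_0, 1111100, #)
  ε-move, top #: go to q_1, push # → (q_1, 1111100, #)
  read 1, top #: go to q_0, push BX# → (q_0, 111100, BX#)
  read 1, top B: go to q_2, push ε → (q_2, 11100, X#)
  read 1, top X: go to q_2, push ε → (q_2, 1100, #)
No transition for (q_2, 1, top #); M blocks with input 1100 remaining.

stuck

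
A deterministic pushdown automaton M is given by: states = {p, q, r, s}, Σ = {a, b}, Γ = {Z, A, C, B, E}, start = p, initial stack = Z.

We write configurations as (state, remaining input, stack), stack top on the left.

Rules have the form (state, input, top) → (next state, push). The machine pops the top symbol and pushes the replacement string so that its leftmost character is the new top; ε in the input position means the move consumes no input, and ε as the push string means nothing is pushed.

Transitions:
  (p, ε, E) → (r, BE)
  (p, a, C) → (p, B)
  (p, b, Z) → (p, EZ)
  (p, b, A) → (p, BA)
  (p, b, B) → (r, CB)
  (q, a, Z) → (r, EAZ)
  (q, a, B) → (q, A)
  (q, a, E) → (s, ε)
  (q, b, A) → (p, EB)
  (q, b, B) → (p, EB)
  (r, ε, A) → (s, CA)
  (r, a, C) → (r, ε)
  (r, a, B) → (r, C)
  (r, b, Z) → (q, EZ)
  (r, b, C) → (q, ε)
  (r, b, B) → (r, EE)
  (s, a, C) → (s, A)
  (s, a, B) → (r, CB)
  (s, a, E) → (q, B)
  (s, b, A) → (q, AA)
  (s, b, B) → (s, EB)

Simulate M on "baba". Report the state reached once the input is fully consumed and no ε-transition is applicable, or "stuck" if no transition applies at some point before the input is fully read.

s

(p, baba, Z)
  read b, top Z: go to p, push EZ → (p, aba, EZ)
  ε-move, top E: go to r, push BE → (r, aba, BEZ)
  read a, top B: go to r, push C → (r, ba, CEZ)
  read b, top C: go to q, push ε → (q, a, EZ)
  read a, top E: go to s, push ε → (s, ε, Z)
All input consumed; M is in state s.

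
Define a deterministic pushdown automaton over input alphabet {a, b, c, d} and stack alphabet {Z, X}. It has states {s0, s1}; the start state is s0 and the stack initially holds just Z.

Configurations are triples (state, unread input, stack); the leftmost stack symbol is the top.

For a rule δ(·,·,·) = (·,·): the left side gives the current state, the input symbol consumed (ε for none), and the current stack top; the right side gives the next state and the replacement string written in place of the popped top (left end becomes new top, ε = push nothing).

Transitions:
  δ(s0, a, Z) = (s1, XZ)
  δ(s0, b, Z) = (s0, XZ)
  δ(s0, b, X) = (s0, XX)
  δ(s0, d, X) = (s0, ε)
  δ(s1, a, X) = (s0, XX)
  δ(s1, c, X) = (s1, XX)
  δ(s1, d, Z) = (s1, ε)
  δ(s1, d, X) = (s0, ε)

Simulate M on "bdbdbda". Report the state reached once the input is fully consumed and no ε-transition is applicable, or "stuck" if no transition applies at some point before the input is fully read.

(s0, bdbdbda, Z)
  read b, top Z: go to s0, push XZ → (s0, dbdbda, XZ)
  read d, top X: go to s0, push ε → (s0, bdbda, Z)
  read b, top Z: go to s0, push XZ → (s0, dbda, XZ)
  read d, top X: go to s0, push ε → (s0, bda, Z)
  read b, top Z: go to s0, push XZ → (s0, da, XZ)
  read d, top X: go to s0, push ε → (s0, a, Z)
  read a, top Z: go to s1, push XZ → (s1, ε, XZ)
All input consumed; M is in state s1.

s1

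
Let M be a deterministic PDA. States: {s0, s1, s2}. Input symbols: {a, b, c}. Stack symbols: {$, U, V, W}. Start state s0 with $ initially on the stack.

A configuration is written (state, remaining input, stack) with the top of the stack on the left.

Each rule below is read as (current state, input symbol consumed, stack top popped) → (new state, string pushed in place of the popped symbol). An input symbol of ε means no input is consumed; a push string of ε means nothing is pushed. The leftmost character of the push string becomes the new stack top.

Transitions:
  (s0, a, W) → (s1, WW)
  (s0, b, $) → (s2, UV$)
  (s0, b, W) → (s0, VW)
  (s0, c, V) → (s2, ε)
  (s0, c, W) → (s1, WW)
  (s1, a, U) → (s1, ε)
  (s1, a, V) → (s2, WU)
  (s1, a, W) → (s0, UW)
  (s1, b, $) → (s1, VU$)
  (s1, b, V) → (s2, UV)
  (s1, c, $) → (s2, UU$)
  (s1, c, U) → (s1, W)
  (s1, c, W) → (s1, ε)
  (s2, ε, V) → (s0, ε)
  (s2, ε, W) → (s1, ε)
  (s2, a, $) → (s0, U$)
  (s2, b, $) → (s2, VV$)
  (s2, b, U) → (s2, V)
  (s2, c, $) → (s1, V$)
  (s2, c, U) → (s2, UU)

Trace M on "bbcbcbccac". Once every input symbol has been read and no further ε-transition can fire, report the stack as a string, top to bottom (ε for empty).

(s0, bbcbcbccac, $) ⊢ (s2, bcbcbccac, UV$) ⊢ (s2, cbcbccac, VV$) ⊢ (s0, cbcbccac, V$) ⊢ (s2, bcbccac, $) ⊢ (s2, cbccac, VV$) ⊢ (s0, cbccac, V$) ⊢ (s2, bccac, $) ⊢ (s2, ccac, VV$) ⊢ (s0, ccac, V$) ⊢ (s2, cac, $) ⊢ (s1, ac, V$) ⊢ (s2, c, WU$) ⊢ (s1, c, U$) ⊢ (s1, ε, W$)
All input consumed in state s1 with stack W$.

W$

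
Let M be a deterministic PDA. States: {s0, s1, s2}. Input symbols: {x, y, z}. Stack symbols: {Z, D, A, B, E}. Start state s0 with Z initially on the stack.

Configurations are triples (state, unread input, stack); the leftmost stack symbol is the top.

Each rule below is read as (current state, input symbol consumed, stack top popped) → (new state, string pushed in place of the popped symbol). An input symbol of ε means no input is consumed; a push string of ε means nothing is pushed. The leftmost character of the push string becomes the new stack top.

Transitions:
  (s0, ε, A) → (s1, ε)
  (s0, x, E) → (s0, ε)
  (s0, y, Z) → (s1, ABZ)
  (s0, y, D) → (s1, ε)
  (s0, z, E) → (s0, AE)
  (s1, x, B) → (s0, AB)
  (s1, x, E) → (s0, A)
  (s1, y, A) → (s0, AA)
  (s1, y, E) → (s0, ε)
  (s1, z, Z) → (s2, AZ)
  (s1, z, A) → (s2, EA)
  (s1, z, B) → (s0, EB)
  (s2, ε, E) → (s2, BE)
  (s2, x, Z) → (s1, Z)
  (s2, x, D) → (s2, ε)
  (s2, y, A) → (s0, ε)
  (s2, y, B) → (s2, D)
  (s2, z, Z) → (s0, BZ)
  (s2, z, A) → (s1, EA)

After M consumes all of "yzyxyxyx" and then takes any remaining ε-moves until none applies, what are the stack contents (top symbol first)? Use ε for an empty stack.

(s0, yzyxyxyx, Z) ⊢ (s1, zyxyxyx, ABZ) ⊢ (s2, yxyxyx, EABZ) ⊢ (s2, yxyxyx, BEABZ) ⊢ (s2, xyxyx, DEABZ) ⊢ (s2, yxyx, EABZ) ⊢ (s2, yxyx, BEABZ) ⊢ (s2, xyx, DEABZ) ⊢ (s2, yx, EABZ) ⊢ (s2, yx, BEABZ) ⊢ (s2, x, DEABZ) ⊢ (s2, ε, EABZ) ⊢ (s2, ε, BEABZ)
All input consumed in state s2 with stack BEABZ.

BEABZ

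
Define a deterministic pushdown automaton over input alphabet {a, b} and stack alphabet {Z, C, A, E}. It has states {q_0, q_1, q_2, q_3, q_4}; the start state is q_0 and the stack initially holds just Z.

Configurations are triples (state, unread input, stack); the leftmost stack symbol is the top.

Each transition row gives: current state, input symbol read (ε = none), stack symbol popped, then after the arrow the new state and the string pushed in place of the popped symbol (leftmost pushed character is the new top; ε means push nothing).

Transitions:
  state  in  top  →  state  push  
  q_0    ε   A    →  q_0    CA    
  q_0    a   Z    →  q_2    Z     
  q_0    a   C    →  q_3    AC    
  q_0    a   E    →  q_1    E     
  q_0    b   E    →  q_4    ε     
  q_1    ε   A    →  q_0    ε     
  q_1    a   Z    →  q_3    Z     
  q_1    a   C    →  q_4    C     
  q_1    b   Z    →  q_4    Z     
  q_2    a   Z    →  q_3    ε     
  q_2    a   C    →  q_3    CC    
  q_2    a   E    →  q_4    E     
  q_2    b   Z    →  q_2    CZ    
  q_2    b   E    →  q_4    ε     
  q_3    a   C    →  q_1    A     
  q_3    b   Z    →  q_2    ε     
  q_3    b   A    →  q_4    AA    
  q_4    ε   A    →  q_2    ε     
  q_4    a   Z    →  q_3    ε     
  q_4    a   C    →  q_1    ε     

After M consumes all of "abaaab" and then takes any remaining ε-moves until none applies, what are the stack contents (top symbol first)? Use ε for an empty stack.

(q_0, abaaab, Z)
  read a, top Z: go to q_2, push Z → (q_2, baaab, Z)
  read b, top Z: go to q_2, push CZ → (q_2, aaab, CZ)
  read a, top C: go to q_3, push CC → (q_3, aab, CCZ)
  read a, top C: go to q_1, push A → (q_1, ab, ACZ)
  ε-move, top A: go to q_0, push ε → (q_0, ab, CZ)
  read a, top C: go to q_3, push AC → (q_3, b, ACZ)
  read b, top A: go to q_4, push AA → (q_4, ε, AACZ)
  ε-move, top A: go to q_2, push ε → (q_2, ε, ACZ)
All input consumed in state q_2 with stack ACZ.

ACZ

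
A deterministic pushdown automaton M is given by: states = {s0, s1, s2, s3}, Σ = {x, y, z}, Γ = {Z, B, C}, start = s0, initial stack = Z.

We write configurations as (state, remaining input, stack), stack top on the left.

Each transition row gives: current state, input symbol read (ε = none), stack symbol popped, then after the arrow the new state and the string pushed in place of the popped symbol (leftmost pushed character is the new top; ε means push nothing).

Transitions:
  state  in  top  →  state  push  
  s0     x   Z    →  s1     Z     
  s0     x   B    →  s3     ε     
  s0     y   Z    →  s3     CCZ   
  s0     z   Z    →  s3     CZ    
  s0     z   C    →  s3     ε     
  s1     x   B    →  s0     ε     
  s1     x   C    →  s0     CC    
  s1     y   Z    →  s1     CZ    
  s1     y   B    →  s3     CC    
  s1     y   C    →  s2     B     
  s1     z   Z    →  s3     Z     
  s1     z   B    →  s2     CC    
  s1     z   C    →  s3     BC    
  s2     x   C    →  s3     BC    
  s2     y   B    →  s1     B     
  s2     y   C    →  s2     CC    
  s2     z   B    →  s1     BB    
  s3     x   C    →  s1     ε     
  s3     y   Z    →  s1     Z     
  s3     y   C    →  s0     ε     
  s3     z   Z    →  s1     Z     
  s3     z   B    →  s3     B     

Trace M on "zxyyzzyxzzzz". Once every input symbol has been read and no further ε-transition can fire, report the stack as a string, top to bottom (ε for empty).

BCCCBZ

(s0, zxyyzzyxzzzz, Z)
  read z, top Z: go to s3, push CZ → (s3, xyyzzyxzzzz, CZ)
  read x, top C: go to s1, push ε → (s1, yyzzyxzzzz, Z)
  read y, top Z: go to s1, push CZ → (s1, yzzyxzzzz, CZ)
  read y, top C: go to s2, push B → (s2, zzyxzzzz, BZ)
  read z, top B: go to s1, push BB → (s1, zyxzzzz, BBZ)
  read z, top B: go to s2, push CC → (s2, yxzzzz, CCBZ)
  read y, top C: go to s2, push CC → (s2, xzzzz, CCCBZ)
  read x, top C: go to s3, push BC → (s3, zzzz, BCCCBZ)
  read z, top B: go to s3, push B → (s3, zzz, BCCCBZ)
  read z, top B: go to s3, push B → (s3, zz, BCCCBZ)
  read z, top B: go to s3, push B → (s3, z, BCCCBZ)
  read z, top B: go to s3, push B → (s3, ε, BCCCBZ)
All input consumed in state s3 with stack BCCCBZ.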